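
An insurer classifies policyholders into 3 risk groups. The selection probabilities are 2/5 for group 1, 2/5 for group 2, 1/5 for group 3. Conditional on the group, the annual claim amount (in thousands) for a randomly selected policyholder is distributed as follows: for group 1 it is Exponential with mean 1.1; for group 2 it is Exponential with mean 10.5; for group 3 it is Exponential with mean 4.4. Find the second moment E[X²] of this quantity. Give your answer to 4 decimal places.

96.9120

For each component E[X²] = Var + (mean)², giving 1: 2.42; 2: 220.5; 3: 38.72.
Overall E[X²] = 0.4·2.42 + 0.4·220.5 + 0.2·38.72 = 96.912.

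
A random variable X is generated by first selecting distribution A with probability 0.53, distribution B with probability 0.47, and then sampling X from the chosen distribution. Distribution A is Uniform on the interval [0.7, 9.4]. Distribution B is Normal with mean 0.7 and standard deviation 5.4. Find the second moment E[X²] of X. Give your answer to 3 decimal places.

For each component E[X²] = Var + (mean)², giving A: 31.81; B: 29.65.
Overall E[X²] = 0.53·31.81 + 0.47·29.65 = 30.7948.

30.795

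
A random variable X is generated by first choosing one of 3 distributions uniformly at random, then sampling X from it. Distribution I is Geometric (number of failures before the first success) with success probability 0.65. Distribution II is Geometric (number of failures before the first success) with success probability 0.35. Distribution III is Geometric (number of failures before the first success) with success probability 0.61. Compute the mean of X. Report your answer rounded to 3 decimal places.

Component means — I: 0.538462; II: 1.85714; III: 0.639344.
E[X] = 0.333333·0.538462 + 0.333333·1.85714 + 0.333333·0.639344 = 1.01165.

1.012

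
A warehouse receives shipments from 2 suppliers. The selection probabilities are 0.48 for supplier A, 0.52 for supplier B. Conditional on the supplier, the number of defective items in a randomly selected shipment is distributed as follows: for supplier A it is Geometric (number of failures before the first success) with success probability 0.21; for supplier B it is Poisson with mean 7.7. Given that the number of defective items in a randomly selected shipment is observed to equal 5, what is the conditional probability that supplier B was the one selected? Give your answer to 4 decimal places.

0.6313

Likelihoods P(X=5 | ·): A: 0.0646182; B: 0.102142.
Posterior ∝ prior × likelihood. Numerator for B: 0.52·0.102142 = 0.0531139.
Normalizing constant: 0.48·0.0646182 + 0.52·0.102142 = 0.0841306.
P(B | observation) = 0.0531139 / 0.0841306 = 0.631327.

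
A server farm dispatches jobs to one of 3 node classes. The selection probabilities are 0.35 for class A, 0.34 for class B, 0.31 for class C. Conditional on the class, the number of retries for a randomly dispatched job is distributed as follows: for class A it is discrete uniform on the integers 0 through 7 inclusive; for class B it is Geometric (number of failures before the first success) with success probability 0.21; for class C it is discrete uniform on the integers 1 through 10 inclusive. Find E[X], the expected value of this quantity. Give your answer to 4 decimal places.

Component means — A: 3.5; B: 3.7619; C: 5.5.
E[X] = 0.35·3.5 + 0.34·3.7619 + 0.31·5.5 = 4.20905.

4.2090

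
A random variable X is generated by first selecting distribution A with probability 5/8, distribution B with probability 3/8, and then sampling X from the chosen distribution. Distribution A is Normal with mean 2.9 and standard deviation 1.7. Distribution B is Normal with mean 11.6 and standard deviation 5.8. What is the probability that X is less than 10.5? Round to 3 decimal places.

Conditional on each component, P(X < 10.5): A: 0.999996; B: 0.42479.
By total probability, P(X < 10.5) = 0.625·0.999996 + 0.375·0.42479 = 0.784294.

0.784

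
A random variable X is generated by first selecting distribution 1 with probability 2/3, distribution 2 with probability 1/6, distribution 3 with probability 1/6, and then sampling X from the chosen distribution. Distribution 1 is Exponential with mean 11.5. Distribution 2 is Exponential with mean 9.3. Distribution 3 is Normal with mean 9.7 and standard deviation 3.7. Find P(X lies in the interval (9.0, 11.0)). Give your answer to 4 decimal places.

0.0963

Conditional on each component, P(9.0 < X < 11.0): 1: 0.0729847; 2: 0.0735191; 3: 0.212365.
By total probability, P(9.0 < X < 11.0) = 0.666667·0.0729847 + 0.166667·0.0735191 + 0.166667·0.212365 = 0.0963039.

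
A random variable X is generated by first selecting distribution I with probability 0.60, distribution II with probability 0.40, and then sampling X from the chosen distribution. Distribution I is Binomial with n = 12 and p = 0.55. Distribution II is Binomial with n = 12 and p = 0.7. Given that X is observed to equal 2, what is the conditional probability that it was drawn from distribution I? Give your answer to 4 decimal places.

0.9816

Likelihoods P(X=2 | ·): I: 0.00679821; II: 0.000190964.
Posterior ∝ prior × likelihood. Numerator for I: 0.6·0.00679821 = 0.00407892.
Normalizing constant: 0.6·0.00679821 + 0.4·0.000190964 = 0.00415531.
P(I | observation) = 0.00407892 / 0.00415531 = 0.981617.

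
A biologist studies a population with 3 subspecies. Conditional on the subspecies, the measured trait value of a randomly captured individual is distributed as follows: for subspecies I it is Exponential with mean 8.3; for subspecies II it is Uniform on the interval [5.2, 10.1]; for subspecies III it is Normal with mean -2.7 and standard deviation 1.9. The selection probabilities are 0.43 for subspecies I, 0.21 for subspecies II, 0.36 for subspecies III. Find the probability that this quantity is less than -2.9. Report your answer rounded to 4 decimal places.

Conditional on each subspecies, P(X < -2.9): I: 0; II: 0; III: 0.458083.
By total probability, P(X < -2.9) = 0.43·0 + 0.21·0 + 0.36·0.458083 = 0.16491.

0.1649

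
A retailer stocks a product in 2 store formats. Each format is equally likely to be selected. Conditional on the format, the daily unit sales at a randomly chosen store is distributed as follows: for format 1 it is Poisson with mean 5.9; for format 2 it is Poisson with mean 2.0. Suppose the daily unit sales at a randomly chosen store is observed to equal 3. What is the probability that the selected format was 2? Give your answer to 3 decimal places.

0.658

Likelihoods P(X=3 | ·): 1: 0.0937707; 2: 0.180447.
Posterior ∝ prior × likelihood. Numerator for 2: 0.5·0.180447 = 0.0902235.
Normalizing constant: 0.5·0.0937707 + 0.5·0.180447 = 0.137109.
P(2 | observation) = 0.0902235 / 0.137109 = 0.658043.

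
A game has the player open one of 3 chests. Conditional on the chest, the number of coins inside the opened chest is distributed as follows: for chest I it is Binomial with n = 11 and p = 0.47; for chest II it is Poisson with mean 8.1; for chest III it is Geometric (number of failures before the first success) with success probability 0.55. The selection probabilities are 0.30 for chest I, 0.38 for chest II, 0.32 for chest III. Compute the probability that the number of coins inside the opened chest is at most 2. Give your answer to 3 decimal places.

0.311

Conditional on each chest, P(X ≤ 2): I: 0.0500591; II: 0.0127198; III: 0.908875.
By total probability, P(X ≤ 2) = 0.3·0.0500591 + 0.38·0.0127198 + 0.32·0.908875 = 0.310691.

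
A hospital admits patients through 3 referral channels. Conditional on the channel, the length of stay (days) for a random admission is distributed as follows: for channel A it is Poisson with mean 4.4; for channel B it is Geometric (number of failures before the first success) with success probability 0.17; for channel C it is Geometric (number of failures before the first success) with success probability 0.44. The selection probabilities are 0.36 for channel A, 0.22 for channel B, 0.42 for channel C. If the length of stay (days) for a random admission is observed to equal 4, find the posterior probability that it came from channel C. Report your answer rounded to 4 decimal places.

Likelihoods P(X=4 | ·): A: 0.191736; B: 0.0806791; C: 0.0432718.
Posterior ∝ prior × likelihood. Numerator for C: 0.42·0.0432718 = 0.0181741.
Normalizing constant: 0.36·0.191736 + 0.22·0.0806791 + 0.42·0.0432718 = 0.104949.
P(C | observation) = 0.0181741 / 0.104949 = 0.173172.

0.1732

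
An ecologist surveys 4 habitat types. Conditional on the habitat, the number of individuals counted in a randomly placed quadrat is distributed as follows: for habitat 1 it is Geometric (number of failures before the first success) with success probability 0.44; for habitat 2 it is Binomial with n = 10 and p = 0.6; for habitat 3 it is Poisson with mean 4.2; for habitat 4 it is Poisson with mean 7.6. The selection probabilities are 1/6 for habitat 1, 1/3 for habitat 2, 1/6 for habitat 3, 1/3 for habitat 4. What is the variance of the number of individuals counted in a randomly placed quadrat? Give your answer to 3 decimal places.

Per component, 1: μ=1.27273, E[X²]=4.5124; 2: μ=6, E[X²]=38.4; 3: μ=4.2, E[X²]=21.84; 4: μ=7.6, E[X²]=65.36.
E[X] = 0.166667·1.27273 + 0.333333·6 + 0.166667·4.2 + 0.333333·7.6 = 5.44545.
E[X²] = 0.166667·4.5124 + 0.333333·38.4 + 0.166667·21.84 + 0.333333·65.36 = 38.9787.
Var(X) = E[X²] − (E[X])² = 38.9787 − 29.653 = 9.32576.

9.326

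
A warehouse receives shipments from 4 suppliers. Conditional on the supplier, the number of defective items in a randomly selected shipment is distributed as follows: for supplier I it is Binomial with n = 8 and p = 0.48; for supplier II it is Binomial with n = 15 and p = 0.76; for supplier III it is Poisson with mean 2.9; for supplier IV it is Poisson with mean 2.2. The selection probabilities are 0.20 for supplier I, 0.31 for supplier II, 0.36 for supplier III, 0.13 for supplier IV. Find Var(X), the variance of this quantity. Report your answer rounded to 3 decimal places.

Per component, I: μ=3.84, E[X²]=16.7424; II: μ=11.4, E[X²]=132.696; III: μ=2.9, E[X²]=11.31; IV: μ=2.2, E[X²]=7.04.
E[X] = 0.2·3.84 + 0.31·11.4 + 0.36·2.9 + 0.13·2.2 = 5.632.
E[X²] = 0.2·16.7424 + 0.31·132.696 + 0.36·11.31 + 0.13·7.04 = 49.471.
Var(X) = E[X²] − (E[X])² = 49.471 − 31.7194 = 17.7516.

17.752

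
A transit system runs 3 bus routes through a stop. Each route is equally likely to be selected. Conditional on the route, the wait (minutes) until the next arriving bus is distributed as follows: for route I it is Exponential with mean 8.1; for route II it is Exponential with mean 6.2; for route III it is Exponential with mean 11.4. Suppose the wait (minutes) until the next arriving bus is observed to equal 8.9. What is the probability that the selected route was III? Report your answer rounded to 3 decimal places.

Likelihoods f(8.9 | ·): I: 0.041146; II: 0.0383871; III: 0.0401828.
Posterior ∝ prior × likelihood. Numerator for III: 0.333333·0.0401828 = 0.0133943.
Normalizing constant: 0.333333·0.041146 + 0.333333·0.0383871 + 0.333333·0.0401828 = 0.0399053.
P(III | observation) = 0.0133943 / 0.0399053 = 0.335652.

0.336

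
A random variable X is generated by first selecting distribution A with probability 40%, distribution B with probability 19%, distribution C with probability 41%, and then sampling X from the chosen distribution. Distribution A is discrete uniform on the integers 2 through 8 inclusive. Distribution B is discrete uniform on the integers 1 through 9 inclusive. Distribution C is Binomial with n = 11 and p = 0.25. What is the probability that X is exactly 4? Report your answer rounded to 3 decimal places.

0.149

Conditional on each component, P(X = 4): A: 0.142857; B: 0.111111; C: 0.172069.
By total probability, P(X = 4) = 0.4·0.142857 + 0.19·0.111111 + 0.41·0.172069 = 0.148802.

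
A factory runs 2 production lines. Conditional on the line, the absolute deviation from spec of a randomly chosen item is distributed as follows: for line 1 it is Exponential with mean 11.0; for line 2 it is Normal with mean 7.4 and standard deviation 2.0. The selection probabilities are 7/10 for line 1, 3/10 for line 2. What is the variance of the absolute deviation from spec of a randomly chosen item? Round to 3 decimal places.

Per component, 1: μ=11, E[X²]=242; 2: μ=7.4, E[X²]=58.76.
E[X] = 0.7·11 + 0.3·7.4 = 9.92.
E[X²] = 0.7·242 + 0.3·58.76 = 187.028.
Var(X) = E[X²] − (E[X])² = 187.028 − 98.4064 = 88.6216.

88.622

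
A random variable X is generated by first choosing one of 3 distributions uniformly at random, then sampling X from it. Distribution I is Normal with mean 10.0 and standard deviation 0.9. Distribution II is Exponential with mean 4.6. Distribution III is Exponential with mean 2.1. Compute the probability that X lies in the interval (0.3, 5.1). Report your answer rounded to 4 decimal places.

0.4619

Conditional on each component, P(0.3 < X < 5.1): I: 2.59837e-08; II: 0.606875; III: 0.778715.
By total probability, P(0.3 < X < 5.1) = 0.333333·2.59837e-08 + 0.333333·0.606875 + 0.333333·0.778715 = 0.461863.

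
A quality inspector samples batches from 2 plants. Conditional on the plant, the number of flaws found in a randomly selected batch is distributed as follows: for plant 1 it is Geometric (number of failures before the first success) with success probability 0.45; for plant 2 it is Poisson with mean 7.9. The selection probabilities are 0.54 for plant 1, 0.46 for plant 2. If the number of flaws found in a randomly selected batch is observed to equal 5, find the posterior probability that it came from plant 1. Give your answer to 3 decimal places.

Likelihoods P(X=5 | ·): 1: 0.0226478; 2: 0.0950666.
Posterior ∝ prior × likelihood. Numerator for 1: 0.54·0.0226478 = 0.0122298.
Normalizing constant: 0.54·0.0226478 + 0.46·0.0950666 = 0.0559604.
P(1 | observation) = 0.0122298 / 0.0559604 = 0.218544.

0.219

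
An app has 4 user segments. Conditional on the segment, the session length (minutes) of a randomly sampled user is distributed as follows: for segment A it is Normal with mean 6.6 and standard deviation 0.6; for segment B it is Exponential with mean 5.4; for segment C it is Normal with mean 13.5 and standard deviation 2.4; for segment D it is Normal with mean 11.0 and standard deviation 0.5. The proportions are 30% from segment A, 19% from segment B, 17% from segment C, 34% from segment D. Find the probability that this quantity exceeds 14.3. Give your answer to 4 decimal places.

0.0763

Conditional on each segment, P(X > 14.3): A: 0; B: 0.0707822; C: 0.369441; D: 2.05579e-11.
By total probability, P(X > 14.3) = 0.3·0 + 0.19·0.0707822 + 0.17·0.369441 + 0.34·2.05579e-11 = 0.0762536.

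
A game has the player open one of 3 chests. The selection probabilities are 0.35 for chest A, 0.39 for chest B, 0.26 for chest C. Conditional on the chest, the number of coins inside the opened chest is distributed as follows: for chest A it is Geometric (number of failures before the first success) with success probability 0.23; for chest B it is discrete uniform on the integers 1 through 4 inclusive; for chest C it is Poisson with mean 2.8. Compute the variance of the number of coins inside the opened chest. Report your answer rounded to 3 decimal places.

Per component, A: μ=3.34783, E[X²]=25.7637; B: μ=2.5, E[X²]=7.5; C: μ=2.8, E[X²]=10.64.
E[X] = 0.35·3.34783 + 0.39·2.5 + 0.26·2.8 = 2.87474.
E[X²] = 0.35·25.7637 + 0.39·7.5 + 0.26·10.64 = 14.7087.
Var(X) = E[X²] − (E[X])² = 14.7087 − 8.26413 = 6.44457.

6.445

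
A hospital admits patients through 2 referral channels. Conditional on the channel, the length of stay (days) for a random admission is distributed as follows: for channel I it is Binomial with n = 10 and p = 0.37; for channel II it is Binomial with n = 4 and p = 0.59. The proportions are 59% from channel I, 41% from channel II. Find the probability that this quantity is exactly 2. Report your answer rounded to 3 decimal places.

0.234

Conditional on each channel, P(X = 2): I: 0.152876; II: 0.351094.
By total probability, P(X = 2) = 0.59·0.152876 + 0.41·0.351094 = 0.234145.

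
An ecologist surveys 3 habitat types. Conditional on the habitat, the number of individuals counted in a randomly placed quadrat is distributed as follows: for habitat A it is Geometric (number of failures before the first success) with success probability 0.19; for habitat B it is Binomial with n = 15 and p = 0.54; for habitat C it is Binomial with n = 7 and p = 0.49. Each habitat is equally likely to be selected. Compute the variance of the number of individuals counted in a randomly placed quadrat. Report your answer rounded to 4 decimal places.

13.4404

Per component, A: μ=4.26316, E[X²]=40.6122; B: μ=8.1, E[X²]=69.336; C: μ=3.43, E[X²]=13.5142.
E[X] = 0.333333·4.26316 + 0.333333·8.1 + 0.333333·3.43 = 5.26439.
E[X²] = 0.333333·40.6122 + 0.333333·69.336 + 0.333333·13.5142 = 41.1541.
Var(X) = E[X²] − (E[X])² = 41.1541 − 27.7138 = 13.4404.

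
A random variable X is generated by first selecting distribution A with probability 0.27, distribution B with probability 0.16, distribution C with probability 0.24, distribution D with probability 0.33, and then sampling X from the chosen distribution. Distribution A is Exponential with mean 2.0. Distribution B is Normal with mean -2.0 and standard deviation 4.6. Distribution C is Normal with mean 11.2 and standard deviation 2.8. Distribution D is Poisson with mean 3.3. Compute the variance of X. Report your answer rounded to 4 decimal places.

26.8795

Per component, A: μ=2, E[X²]=8; B: μ=-2, E[X²]=25.16; C: μ=11.2, E[X²]=133.28; D: μ=3.3, E[X²]=14.19.
E[X] = 0.27·2 + 0.16·-2 + 0.24·11.2 + 0.33·3.3 = 3.997.
E[X²] = 0.27·8 + 0.16·25.16 + 0.24·133.28 + 0.33·14.19 = 42.8555.
Var(X) = E[X²] − (E[X])² = 42.8555 − 15.976 = 26.8795.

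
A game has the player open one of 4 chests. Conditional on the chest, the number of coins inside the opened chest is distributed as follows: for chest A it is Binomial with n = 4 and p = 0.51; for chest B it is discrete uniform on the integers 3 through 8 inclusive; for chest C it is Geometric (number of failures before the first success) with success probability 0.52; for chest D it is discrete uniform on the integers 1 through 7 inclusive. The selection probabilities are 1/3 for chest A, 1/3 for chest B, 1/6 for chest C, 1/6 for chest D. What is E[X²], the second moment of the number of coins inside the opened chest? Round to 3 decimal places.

For each component E[X²] = Var + (mean)², giving A: 5.1612; B: 33.1667; C: 2.62722; D: 20.
Overall E[X²] = 0.333333·5.1612 + 0.333333·33.1667 + 0.166667·2.62722 + 0.166667·20 = 16.5472.

16.547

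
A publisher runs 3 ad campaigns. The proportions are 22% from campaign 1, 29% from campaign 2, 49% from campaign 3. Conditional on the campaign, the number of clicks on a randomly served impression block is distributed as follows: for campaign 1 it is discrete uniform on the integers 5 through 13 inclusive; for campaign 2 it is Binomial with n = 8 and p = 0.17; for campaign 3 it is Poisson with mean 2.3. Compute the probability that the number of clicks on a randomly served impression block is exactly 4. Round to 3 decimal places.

Conditional on each campaign, P(X = 4): 1: 0; 2: 0.0277464; 3: 0.116902.
By total probability, P(X = 4) = 0.22·0 + 0.29·0.0277464 + 0.49·0.116902 = 0.0653285.

0.065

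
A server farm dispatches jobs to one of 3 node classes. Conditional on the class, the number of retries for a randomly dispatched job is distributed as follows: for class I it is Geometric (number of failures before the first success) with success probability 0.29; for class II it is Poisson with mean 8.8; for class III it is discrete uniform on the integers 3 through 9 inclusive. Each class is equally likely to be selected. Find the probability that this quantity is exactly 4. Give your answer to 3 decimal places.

0.085

Conditional on each class, P(X = 4): I: 0.0736939; II: 0.0376641; III: 0.142857.
By total probability, P(X = 4) = 0.333333·0.0736939 + 0.333333·0.0376641 + 0.333333·0.142857 = 0.0847384.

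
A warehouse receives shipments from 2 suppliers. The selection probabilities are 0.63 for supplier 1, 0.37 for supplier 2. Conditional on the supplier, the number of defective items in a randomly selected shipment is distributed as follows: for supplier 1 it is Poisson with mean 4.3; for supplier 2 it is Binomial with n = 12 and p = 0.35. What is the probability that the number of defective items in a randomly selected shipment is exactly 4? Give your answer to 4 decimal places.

Conditional on each supplier, P(X = 4): 1: 0.193284; 2: 0.236692.
By total probability, P(X = 4) = 0.63·0.193284 + 0.37·0.236692 = 0.209345.

0.2093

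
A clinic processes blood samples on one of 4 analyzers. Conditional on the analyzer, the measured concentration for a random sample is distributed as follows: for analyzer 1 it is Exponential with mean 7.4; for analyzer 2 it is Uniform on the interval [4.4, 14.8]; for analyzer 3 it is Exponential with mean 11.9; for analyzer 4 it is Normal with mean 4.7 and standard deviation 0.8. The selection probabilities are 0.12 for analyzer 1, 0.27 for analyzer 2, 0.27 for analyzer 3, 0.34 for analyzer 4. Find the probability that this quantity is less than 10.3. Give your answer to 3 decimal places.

Conditional on each analyzer, P(X < 10.3): 1: 0.751395; 2: 0.567308; 3: 0.579178; 4: 1.
By total probability, P(X < 10.3) = 0.12·0.751395 + 0.27·0.567308 + 0.27·0.579178 + 0.34·1 = 0.739719.

0.740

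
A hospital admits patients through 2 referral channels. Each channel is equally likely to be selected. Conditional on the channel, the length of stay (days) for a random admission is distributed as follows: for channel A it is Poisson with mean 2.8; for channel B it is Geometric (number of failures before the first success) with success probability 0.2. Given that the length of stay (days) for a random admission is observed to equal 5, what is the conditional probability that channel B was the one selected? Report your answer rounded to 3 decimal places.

Likelihoods P(X=5 | ·): A: 0.0872136; B: 0.065536.
Posterior ∝ prior × likelihood. Numerator for B: 0.5·0.065536 = 0.032768.
Normalizing constant: 0.5·0.0872136 + 0.5·0.065536 = 0.0763748.
P(B | observation) = 0.032768 / 0.0763748 = 0.429042.

0.429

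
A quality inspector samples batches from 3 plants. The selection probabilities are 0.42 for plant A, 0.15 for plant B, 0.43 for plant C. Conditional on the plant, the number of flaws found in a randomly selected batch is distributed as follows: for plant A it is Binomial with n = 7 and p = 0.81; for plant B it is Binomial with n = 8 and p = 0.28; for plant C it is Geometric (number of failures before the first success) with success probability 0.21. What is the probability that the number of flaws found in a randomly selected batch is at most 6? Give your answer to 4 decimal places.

0.8212

Conditional on each plant, P(X ≤ 6): A: 0.771232; B: 0.999185; C: 0.807961.
By total probability, P(X ≤ 6) = 0.42·0.771232 + 0.15·0.999185 + 0.43·0.807961 = 0.821218.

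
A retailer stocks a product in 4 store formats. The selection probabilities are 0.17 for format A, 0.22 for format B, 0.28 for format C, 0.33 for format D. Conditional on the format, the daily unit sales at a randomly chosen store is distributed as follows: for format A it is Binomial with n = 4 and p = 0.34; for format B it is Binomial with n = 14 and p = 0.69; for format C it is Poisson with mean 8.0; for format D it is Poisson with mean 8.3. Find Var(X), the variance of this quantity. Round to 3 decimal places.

13.480

Per component, A: μ=1.36, E[X²]=2.7472; B: μ=9.66, E[X²]=96.3102; C: μ=8, E[X²]=72; D: μ=8.3, E[X²]=77.19.
E[X] = 0.17·1.36 + 0.22·9.66 + 0.28·8 + 0.33·8.3 = 7.3354.
E[X²] = 0.17·2.7472 + 0.22·96.3102 + 0.28·72 + 0.33·77.19 = 67.288.
Var(X) = E[X²] − (E[X])² = 67.288 − 53.8081 = 13.4799.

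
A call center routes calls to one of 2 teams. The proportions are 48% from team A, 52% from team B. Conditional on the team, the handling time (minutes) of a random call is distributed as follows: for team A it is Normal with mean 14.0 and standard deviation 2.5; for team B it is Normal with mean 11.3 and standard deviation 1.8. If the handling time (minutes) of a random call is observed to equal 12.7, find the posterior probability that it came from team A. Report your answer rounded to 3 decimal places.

Likelihoods f(12.7 | ·): A: 0.139397; B: 0.163786.
Posterior ∝ prior × likelihood. Numerator for A: 0.48·0.139397 = 0.0669106.
Normalizing constant: 0.48·0.139397 + 0.52·0.163786 = 0.152079.
P(A | observation) = 0.0669106 / 0.152079 = 0.439972.

0.440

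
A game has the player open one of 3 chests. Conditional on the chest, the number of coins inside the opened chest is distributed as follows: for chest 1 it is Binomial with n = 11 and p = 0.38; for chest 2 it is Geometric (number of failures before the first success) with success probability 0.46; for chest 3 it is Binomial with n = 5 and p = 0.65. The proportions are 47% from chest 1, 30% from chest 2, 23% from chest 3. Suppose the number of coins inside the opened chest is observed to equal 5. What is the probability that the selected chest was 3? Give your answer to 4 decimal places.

Likelihoods P(X=5 | ·): 1: 0.207927; 2: 0.0211216; 3: 0.116029.
Posterior ∝ prior × likelihood. Numerator for 3: 0.23·0.116029 = 0.0266867.
Normalizing constant: 0.47·0.207927 + 0.3·0.0211216 + 0.23·0.116029 = 0.130749.
P(3 | observation) = 0.0266867 / 0.130749 = 0.204107.

0.2041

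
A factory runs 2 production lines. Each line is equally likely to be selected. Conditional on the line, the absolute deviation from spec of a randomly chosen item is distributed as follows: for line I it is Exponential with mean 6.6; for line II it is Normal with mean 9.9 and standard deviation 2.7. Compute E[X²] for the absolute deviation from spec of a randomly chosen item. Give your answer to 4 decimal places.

96.2100

For each component E[X²] = Var + (mean)², giving I: 87.12; II: 105.3.
Overall E[X²] = 0.5·87.12 + 0.5·105.3 = 96.21.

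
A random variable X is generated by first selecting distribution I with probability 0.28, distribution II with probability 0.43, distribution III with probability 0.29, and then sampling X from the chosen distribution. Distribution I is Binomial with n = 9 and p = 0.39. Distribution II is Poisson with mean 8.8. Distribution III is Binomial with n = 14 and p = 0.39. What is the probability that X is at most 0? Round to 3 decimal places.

0.004

Conditional on each component, P(X ≤ 0): I: 0.0116941; II: 0.000150733; III: 0.000987683.
By total probability, P(X ≤ 0) = 0.28·0.0116941 + 0.43·0.000150733 + 0.29·0.000987683 = 0.0036256.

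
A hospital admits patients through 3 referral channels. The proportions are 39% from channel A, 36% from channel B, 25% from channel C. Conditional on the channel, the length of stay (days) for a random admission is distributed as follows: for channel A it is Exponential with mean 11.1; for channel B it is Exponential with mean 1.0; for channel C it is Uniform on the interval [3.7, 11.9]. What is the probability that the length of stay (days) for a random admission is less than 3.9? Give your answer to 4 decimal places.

Conditional on each channel, P(X < 3.9): A: 0.296264; B: 0.979758; C: 0.0243902.
By total probability, P(X < 3.9) = 0.39·0.296264 + 0.36·0.979758 + 0.25·0.0243902 = 0.474353.

0.4744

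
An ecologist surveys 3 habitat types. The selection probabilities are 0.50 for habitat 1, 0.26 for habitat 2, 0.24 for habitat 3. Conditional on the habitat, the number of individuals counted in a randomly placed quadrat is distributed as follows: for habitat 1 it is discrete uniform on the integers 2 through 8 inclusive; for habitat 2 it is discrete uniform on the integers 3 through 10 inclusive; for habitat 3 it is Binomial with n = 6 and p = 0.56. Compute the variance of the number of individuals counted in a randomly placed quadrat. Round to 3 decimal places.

4.950

Per component, 1: μ=5, E[X²]=29; 2: μ=6.5, E[X²]=47.5; 3: μ=3.36, E[X²]=12.768.
E[X] = 0.5·5 + 0.26·6.5 + 0.24·3.36 = 4.9964.
E[X²] = 0.5·29 + 0.26·47.5 + 0.24·12.768 = 29.9143.
Var(X) = E[X²] − (E[X])² = 29.9143 − 24.964 = 4.95031.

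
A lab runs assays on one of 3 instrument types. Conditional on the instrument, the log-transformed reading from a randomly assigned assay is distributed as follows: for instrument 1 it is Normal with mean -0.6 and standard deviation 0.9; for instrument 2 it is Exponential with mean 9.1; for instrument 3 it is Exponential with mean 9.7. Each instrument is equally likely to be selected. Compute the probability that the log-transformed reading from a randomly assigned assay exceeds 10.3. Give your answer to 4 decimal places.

0.2227

Conditional on each instrument, P(X > 10.3): 1: 0; 2: 0.32243; 3: 0.345813.
By total probability, P(X > 10.3) = 0.333333·0 + 0.333333·0.32243 + 0.333333·0.345813 = 0.222748.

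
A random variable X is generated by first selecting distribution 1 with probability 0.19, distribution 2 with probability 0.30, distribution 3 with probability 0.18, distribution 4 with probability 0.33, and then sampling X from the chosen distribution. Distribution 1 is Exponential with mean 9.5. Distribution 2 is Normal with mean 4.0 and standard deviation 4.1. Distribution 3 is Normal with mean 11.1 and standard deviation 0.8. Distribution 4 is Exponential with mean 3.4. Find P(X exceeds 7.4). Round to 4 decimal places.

0.3657

Conditional on each component, P(X > 7.4): 1: 0.458889; 2: 0.203476; 3: 0.999998; 4: 0.113441.
By total probability, P(X > 7.4) = 0.19·0.458889 + 0.3·0.203476 + 0.18·0.999998 + 0.33·0.113441 = 0.365667.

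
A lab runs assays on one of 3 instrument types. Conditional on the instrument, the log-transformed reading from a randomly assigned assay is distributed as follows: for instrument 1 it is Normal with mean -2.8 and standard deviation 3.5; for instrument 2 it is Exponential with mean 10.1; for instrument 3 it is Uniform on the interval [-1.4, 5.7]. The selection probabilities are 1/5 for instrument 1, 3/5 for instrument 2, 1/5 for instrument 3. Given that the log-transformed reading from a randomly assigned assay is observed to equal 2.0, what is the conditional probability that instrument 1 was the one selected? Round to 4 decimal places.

0.1037

Likelihoods f(2.0 | ·): 1: 0.044507; 2: 0.0812231; 3: 0.140845.
Posterior ∝ prior × likelihood. Numerator for 1: 0.2·0.044507 = 0.00890139.
Normalizing constant: 0.2·0.044507 + 0.6·0.0812231 + 0.2·0.140845 = 0.0858043.
P(1 | observation) = 0.00890139 / 0.0858043 = 0.103741.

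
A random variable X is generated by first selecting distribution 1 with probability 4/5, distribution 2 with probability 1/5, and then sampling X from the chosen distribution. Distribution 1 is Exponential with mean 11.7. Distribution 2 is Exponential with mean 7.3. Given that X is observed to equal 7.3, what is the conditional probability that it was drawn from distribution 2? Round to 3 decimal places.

Likelihoods f(7.3 | ·): 1: 0.0457977; 2: 0.0503944.
Posterior ∝ prior × likelihood. Numerator for 2: 0.2·0.0503944 = 0.0100789.
Normalizing constant: 0.8·0.0457977 + 0.2·0.0503944 = 0.0467171.
P(2 | observation) = 0.0100789 / 0.0467171 = 0.215743.

0.216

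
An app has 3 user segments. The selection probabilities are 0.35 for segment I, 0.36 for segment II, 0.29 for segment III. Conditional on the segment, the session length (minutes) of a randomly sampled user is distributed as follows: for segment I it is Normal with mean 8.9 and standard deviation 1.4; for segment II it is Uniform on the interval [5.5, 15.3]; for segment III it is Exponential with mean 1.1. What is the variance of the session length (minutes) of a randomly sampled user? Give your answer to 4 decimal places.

19.4064

Per component, I: μ=8.9, E[X²]=81.17; II: μ=10.4, E[X²]=116.163; III: μ=1.1, E[X²]=2.42.
E[X] = 0.35·8.9 + 0.36·10.4 + 0.29·1.1 = 7.178.
E[X²] = 0.35·81.17 + 0.36·116.163 + 0.29·2.42 = 70.9301.
Var(X) = E[X²] − (E[X])² = 70.9301 − 51.5237 = 19.4064.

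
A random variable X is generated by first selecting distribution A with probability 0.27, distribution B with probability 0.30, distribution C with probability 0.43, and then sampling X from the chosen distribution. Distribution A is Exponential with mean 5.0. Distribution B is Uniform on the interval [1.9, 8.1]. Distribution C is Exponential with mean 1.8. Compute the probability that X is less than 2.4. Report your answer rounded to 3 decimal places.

0.444

Conditional on each component, P(X < 2.4): A: 0.381217; B: 0.0806452; C: 0.736403.
By total probability, P(X < 2.4) = 0.27·0.381217 + 0.3·0.0806452 + 0.43·0.736403 = 0.443775.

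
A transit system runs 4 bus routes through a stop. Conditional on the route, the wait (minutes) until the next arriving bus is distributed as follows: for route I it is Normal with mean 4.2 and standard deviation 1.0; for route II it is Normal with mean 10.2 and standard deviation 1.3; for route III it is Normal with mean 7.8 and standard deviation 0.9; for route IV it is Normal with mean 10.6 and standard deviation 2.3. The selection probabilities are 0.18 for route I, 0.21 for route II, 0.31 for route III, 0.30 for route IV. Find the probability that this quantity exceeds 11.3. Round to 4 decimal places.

0.1559

Conditional on each route, P(X > 11.3): I: 6.23723e-13; II: 0.198733; III: 5.03521e-05; IV: 0.380431.
By total probability, P(X > 11.3) = 0.18·6.23723e-13 + 0.21·0.198733 + 0.31·5.03521e-05 + 0.3·0.380431 = 0.155879.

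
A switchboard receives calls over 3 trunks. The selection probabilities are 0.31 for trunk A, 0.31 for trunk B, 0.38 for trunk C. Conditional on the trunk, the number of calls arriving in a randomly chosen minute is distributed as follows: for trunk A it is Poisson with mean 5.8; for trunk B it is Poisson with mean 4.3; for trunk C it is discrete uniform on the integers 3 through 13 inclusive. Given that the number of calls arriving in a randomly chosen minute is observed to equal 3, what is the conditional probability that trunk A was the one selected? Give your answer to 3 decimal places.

0.253

Likelihoods P(X=3 | ·): A: 0.098452; B: 0.179799; C: 0.0909091.
Posterior ∝ prior × likelihood. Numerator for A: 0.31·0.098452 = 0.0305201.
Normalizing constant: 0.31·0.098452 + 0.31·0.179799 + 0.38·0.0909091 = 0.120803.
P(A | observation) = 0.0305201 / 0.120803 = 0.252643.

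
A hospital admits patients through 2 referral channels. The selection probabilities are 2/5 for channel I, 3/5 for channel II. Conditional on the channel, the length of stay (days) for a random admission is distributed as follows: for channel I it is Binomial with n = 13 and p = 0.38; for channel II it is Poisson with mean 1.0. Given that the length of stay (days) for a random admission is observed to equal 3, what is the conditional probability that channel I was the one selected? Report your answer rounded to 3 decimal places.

Likelihoods P(X=3 | ·): I: 0.131715; II: 0.0613132.
Posterior ∝ prior × likelihood. Numerator for I: 0.4·0.131715 = 0.0526858.
Normalizing constant: 0.4·0.131715 + 0.6·0.0613132 = 0.0894738.
P(I | observation) = 0.0526858 / 0.0894738 = 0.588841.

0.589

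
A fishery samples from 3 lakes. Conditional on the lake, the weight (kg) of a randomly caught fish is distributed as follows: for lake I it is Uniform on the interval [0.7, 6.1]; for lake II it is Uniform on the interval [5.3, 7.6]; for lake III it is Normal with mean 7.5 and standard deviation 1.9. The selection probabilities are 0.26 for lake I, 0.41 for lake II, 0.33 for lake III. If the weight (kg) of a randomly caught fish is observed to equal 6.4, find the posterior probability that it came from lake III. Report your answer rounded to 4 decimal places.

0.2474

Likelihoods f(6.4 | ·): I: 0; II: 0.434783; III: 0.177571.
Posterior ∝ prior × likelihood. Numerator for III: 0.33·0.177571 = 0.0585986.
Normalizing constant: 0.26·0 + 0.41·0.434783 + 0.33·0.177571 = 0.236859.
P(III | observation) = 0.0585986 / 0.236859 = 0.247398.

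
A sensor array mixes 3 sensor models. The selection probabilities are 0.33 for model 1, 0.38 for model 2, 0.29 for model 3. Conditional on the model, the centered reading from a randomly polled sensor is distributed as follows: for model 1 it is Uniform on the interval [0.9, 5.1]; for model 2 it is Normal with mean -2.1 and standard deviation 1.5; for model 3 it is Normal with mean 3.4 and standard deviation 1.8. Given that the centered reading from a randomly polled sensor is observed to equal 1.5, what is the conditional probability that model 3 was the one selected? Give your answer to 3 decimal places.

0.304

Likelihoods f(1.5 | ·): 1: 0.238095; 2: 0.0149297; 3: 0.126968.
Posterior ∝ prior × likelihood. Numerator for 3: 0.29·0.126968 = 0.0368206.
Normalizing constant: 0.33·0.238095 + 0.38·0.0149297 + 0.29·0.126968 = 0.121065.
P(3 | observation) = 0.0368206 / 0.121065 = 0.304138.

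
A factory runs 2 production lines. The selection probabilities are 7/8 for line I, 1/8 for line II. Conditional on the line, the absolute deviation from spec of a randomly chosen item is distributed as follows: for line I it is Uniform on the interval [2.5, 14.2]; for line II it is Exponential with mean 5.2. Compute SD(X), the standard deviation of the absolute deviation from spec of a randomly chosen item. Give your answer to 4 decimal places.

Per component, I: μ=8.35, E[X²]=81.13; II: μ=5.2, E[X²]=54.08.
E[X] = 0.875·8.35 + 0.125·5.2 = 7.95625.
E[X²] = 0.875·81.13 + 0.125·54.08 = 77.7488.
Var(X) = E[X²] − (E[X])² = 77.7488 − 63.3019 = 14.4468.
SD(X) = √14.4468 = 3.8009.

3.8009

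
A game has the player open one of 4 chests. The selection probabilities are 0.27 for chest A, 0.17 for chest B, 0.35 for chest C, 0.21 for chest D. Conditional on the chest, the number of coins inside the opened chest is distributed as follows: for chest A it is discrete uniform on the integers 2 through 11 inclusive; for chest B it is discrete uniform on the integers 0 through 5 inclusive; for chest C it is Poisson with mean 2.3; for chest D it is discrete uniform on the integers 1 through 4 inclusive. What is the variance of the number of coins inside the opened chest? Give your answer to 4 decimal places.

7.1047

Per component, A: μ=6.5, E[X²]=50.5; B: μ=2.5, E[X²]=9.16667; C: μ=2.3, E[X²]=7.59; D: μ=2.5, E[X²]=7.5.
E[X] = 0.27·6.5 + 0.17·2.5 + 0.35·2.3 + 0.21·2.5 = 3.51.
E[X²] = 0.27·50.5 + 0.17·9.16667 + 0.35·7.59 + 0.21·7.5 = 19.4248.
Var(X) = E[X²] − (E[X])² = 19.4248 − 12.3201 = 7.10473.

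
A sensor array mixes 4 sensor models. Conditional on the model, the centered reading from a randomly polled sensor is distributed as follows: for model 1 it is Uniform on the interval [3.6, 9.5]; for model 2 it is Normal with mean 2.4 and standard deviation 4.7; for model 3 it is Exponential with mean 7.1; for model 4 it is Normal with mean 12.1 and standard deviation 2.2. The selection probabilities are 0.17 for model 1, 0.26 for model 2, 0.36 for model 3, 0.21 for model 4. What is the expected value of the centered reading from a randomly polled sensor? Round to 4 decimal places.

6.8345

Component means — 1: 6.55; 2: 2.4; 3: 7.1; 4: 12.1.
E[X] = 0.17·6.55 + 0.26·2.4 + 0.36·7.1 + 0.21·12.1 = 6.8345.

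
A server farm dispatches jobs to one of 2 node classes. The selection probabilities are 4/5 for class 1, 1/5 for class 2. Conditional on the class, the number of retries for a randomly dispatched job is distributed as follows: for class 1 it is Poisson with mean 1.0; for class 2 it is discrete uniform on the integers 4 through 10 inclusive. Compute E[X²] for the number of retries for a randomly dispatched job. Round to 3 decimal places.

For each component E[X²] = Var + (mean)², giving 1: 2; 2: 53.
Overall E[X²] = 0.8·2 + 0.2·53 = 12.2.

12.200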